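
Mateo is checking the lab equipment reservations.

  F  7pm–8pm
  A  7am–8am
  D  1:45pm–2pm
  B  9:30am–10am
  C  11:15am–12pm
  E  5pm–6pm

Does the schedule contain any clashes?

Two intervals overlap when each starts before the other ends.
Sorted by start: A, B, C, D, E, F.
B starts after A ends, so nothing later overlaps A either.
C starts after B ends, so nothing later overlaps B either.
D starts after C ends, so nothing later overlaps C either.
E starts after D ends, so nothing later overlaps D either.
F starts after E ends.
Every pair is clear; the schedule has no overlaps.

No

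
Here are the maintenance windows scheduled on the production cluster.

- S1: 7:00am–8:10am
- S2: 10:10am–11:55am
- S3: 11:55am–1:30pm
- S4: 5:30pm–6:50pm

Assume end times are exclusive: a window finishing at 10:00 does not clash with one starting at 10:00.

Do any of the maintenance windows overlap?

Sorted by start: S1, S2, S3, S4.
S2 starts after S1 ends, so S1 has no further overlaps.
S3 starts exactly when S2 ends (back-to-back, no overlap), so S2 has no further overlaps.
S4 starts after S3 ends.
Every pair is clear; the schedule has no overlaps.

No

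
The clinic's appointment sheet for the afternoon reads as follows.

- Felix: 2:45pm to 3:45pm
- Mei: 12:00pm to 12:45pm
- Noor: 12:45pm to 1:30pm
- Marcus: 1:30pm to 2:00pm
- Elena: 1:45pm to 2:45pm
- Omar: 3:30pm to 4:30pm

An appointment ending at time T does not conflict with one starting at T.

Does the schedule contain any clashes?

Sorted by start: Mei, Noor, Marcus, Elena, Felix, Omar.
Noor starts exactly when Mei ends (back-to-back, no overlap); Mei is clear from here.
Marcus starts exactly when Noor ends (back-to-back, no overlap); Noor is clear from here.
Elena starts before Marcus ends → Marcus and Elena overlap.
That's a conflict, so the schedule is not conflict-free.

Yes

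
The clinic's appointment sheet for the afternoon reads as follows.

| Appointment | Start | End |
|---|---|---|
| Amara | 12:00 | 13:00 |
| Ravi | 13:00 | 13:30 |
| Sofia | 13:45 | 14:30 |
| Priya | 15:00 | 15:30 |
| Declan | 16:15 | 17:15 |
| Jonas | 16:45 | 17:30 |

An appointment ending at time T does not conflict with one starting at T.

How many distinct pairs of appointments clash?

Check each pair: they overlap iff neither finishes before the other starts.
Sorted by start: Amara, Ravi, Sofia, Priya, Declan, Jonas.
Ravi starts exactly when Amara ends (back-to-back, no overlap) — done with Amara.
Sofia starts after Ravi ends — done with Ravi.
Priya starts after Sofia ends — done with Sofia.
Declan starts after Priya ends — done with Priya.
Jonas starts before Declan ends → Declan and Jonas overlap.
Overlapping pairs: Declan & Jonas — 1 in total.

1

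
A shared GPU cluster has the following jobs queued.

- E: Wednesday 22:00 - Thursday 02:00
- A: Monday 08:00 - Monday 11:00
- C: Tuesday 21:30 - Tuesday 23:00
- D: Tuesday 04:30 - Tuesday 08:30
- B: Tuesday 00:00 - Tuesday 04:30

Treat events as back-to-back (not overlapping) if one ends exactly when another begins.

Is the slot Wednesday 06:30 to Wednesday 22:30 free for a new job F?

No — it overlaps E

A: ends Monday 11:00 at or before F starts Wednesday 06:30 → clear.
B: ends Tuesday 04:30 at or before F starts Wednesday 06:30 → clear.
D: ends Tuesday 08:30 at or before F starts Wednesday 06:30 → clear.
C: ends Tuesday 23:00 at or before F starts Wednesday 06:30 → clear.
E: starts Wednesday 22:00 before F ends Wednesday 22:30, and ends Thursday 02:00 after F starts Wednesday 06:30 → overlap.
F overlaps E.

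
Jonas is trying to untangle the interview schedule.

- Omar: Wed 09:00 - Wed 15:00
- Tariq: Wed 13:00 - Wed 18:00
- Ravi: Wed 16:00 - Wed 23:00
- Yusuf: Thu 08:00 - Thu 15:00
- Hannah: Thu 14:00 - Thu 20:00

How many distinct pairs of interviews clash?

Sorted by start: Omar, Tariq, Ravi, Yusuf, Hannah.
Tariq starts before Omar ends → Omar and Tariq overlap.
Ravi starts after Omar ends — done with Omar.
Ravi starts before Tariq ends → Tariq and Ravi overlap.
Yusuf starts after Tariq ends — done with Tariq.
Yusuf starts after Ravi ends — done with Ravi.
Hannah starts before Yusuf ends → Yusuf and Hannah overlap.
Overlapping pairs: Hannah & Yusuf, Omar & Tariq, Ravi & Tariq — 3 in total.

3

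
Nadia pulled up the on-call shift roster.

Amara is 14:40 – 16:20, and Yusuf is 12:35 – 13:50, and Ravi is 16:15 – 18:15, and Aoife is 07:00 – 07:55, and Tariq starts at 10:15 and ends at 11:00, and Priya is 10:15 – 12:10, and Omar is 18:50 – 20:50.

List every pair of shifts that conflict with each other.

Amara & Ravi, Priya & Tariq

Sorted by start: Aoife, Priya, Tariq, Yusuf, Amara, Ravi, Omar.
Priya starts after Aoife ends, so Aoife has no further overlaps.
Tariq starts before Priya ends → Priya and Tariq overlap.
Yusuf starts after Priya ends, so Priya has no further overlaps.
Yusuf starts after Tariq ends, so Tariq has no further overlaps.
Amara starts after Yusuf ends, so Yusuf has no further overlaps.
Ravi starts before Amara ends → Amara and Ravi overlap.
Omar starts after Amara ends.
Omar starts after Ravi ends.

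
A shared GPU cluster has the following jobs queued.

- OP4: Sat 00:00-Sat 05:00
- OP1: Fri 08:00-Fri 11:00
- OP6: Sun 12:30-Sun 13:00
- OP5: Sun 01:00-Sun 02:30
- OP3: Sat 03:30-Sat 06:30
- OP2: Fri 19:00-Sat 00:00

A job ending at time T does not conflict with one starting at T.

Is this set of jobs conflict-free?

Sorted by start: OP1, OP2, OP4, OP3, OP5, OP6.
OP2 starts after OP1 ends, so nothing later overlaps OP1 either.
OP4 starts exactly when OP2 ends (back-to-back, no overlap), so nothing later overlaps OP2 either.
OP3 starts before OP4 ends → OP4 and OP3 overlap.
That's a conflict, so the schedule is not conflict-free.

No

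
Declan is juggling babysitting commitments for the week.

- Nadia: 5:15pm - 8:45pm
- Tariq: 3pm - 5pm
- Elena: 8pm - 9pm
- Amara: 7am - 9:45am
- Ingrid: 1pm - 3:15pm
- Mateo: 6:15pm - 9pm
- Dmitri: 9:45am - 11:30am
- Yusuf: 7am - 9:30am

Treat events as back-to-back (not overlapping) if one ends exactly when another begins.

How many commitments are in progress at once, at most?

3

Sweep the timeline, counting +1 at each start and −1 at each end (ends before starts at a tie):
7am start Amara → 1
7am start Yusuf → 2
9:30am end Yusuf → 1
9:45am end Amara → 0
9:45am start Dmitri → 1
11:30am end Dmitri → 0
1pm start Ingrid → 1
3pm start Tariq → 2
3:15pm end Ingrid → 1
5pm end Tariq → 0
5:15pm start Nadia → 1
6:15pm start Mateo → 2
8pm start Elena → 3
8:45pm end Nadia → 2
9pm end Elena → 1
9pm end Mateo → 0
Peak is 3, at 8pm (Elena, Mateo, Nadia).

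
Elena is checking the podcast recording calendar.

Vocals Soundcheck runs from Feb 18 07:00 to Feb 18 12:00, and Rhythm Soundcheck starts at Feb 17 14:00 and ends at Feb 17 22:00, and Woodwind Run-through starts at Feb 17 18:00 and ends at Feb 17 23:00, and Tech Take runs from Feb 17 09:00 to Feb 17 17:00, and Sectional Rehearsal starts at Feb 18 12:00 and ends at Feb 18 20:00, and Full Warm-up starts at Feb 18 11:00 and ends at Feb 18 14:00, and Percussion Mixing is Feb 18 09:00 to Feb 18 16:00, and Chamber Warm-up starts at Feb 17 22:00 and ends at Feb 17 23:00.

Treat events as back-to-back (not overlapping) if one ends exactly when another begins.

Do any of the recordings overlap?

Yes

Check each pair: they overlap iff neither finishes before the other starts.
Sorted by start: Tech Take, Rhythm Soundcheck, Woodwind Run-through, Chamber Warm-up, Vocals Soundcheck, Percussion Mixing, Full Warm-up, Sectional Rehearsal.
Rhythm Soundcheck starts before Tech Take ends → Tech Take and Rhythm Soundcheck overlap.
That's a conflict, so the schedule is not conflict-free.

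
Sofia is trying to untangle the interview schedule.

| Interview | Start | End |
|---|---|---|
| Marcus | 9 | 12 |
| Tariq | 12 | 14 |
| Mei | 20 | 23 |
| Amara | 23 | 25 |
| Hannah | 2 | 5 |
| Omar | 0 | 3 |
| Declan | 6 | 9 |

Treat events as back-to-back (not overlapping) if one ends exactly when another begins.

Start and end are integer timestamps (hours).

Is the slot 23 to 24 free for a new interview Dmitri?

No — it overlaps Amara

Omar: ends 3 at or before Dmitri starts 23 → clear.
Hannah: ends 5 at or before Dmitri starts 23 → clear.
Declan: ends 9 at or before Dmitri starts 23 → clear.
Marcus: ends 12 at or before Dmitri starts 23 → clear.
Tariq: ends 14 at or before Dmitri starts 23 → clear.
Mei: ends 23 at or before Dmitri starts 23 → clear.
Amara: starts 23 before Dmitri ends 24, and ends 25 after Dmitri starts 23 → overlap.
Dmitri overlaps Amara.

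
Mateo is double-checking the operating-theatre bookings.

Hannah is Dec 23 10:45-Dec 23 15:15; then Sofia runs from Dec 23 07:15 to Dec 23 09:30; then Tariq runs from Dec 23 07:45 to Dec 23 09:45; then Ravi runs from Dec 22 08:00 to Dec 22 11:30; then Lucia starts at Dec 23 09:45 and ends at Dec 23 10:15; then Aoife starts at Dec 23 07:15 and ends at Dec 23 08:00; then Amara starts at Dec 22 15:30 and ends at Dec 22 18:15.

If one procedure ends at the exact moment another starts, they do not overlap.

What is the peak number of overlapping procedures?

3

Walk through starts and ends in time order (an end at T is processed before a start at T):
Dec 22 08:00 start Ravi → 1
Dec 22 11:30 end Ravi → 0
Dec 22 15:30 start Amara → 1
Dec 22 18:15 end Amara → 0
Dec 23 07:15 start Aoife → 1
Dec 23 07:15 start Sofia → 2
Dec 23 07:45 start Tariq → 3
Dec 23 08:00 end Aoife → 2
Dec 23 09:30 end Sofia → 1
Dec 23 09:45 end Tariq → 0
Dec 23 09:45 start Lucia → 1
Dec 23 10:15 end Lucia → 0
Dec 23 10:45 start Hannah → 1
Dec 23 15:15 end Hannah → 0
Peak is 3, at Dec 23 07:45 (Aoife, Sofia, Tariq).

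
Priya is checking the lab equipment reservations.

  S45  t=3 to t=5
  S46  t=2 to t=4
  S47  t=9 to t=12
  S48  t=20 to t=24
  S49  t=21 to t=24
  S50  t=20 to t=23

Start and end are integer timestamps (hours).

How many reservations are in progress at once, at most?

3

Walk through starts and ends in time order (an end at T is processed before a start at T):
t=2 start S46 → 1
t=3 start S45 → 2
t=4 end S46 → 1
t=5 end S45 → 0
t=9 start S47 → 1
t=12 end S47 → 0
t=20 start S48 → 1
t=20 start S50 → 2
t=21 start S49 → 3
t=23 end S50 → 2
t=24 end S48 → 1
t=24 end S49 → 0
Peak is 3, at t=21 (S48, S49, S50).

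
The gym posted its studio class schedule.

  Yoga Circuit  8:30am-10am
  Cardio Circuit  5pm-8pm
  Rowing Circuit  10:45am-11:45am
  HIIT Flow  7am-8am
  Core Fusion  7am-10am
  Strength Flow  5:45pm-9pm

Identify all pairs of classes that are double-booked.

Sorted by start: HIIT Flow, Core Fusion, Yoga Circuit, Rowing Circuit, Cardio Circuit, Strength Flow.
Core Fusion starts before HIIT Flow ends → HIIT Flow and Core Fusion overlap.
Yoga Circuit starts after HIIT Flow ends; HIIT Flow is clear from here.
Yoga Circuit starts before Core Fusion ends → Core Fusion and Yoga Circuit overlap.
Rowing Circuit starts after Core Fusion ends; Core Fusion is clear from here.
Rowing Circuit starts after Yoga Circuit ends; Yoga Circuit is clear from here.
Cardio Circuit starts after Rowing Circuit ends; Rowing Circuit is clear from here.
Strength Flow starts before Cardio Circuit ends → Cardio Circuit and Strength Flow overlap.

Cardio Circuit & Strength Flow, Core Fusion & HIIT Flow, Core Fusion & Yoga Circuit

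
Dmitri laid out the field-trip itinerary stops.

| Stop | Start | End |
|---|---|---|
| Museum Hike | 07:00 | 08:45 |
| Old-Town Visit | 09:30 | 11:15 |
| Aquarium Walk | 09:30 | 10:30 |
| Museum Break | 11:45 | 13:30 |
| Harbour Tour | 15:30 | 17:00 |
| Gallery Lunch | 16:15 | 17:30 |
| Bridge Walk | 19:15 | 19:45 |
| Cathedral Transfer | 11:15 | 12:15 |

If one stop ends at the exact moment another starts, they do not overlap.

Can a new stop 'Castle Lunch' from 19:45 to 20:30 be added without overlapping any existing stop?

Museum Hike: ends 08:45 at or before Castle Lunch starts 19:45 → clear.
Old-Town Visit: ends 11:15 at or before Castle Lunch starts 19:45 → clear.
Aquarium Walk: ends 10:30 at or before Castle Lunch starts 19:45 → clear.
Cathedral Transfer: ends 12:15 at or before Castle Lunch starts 19:45 → clear.
Museum Break: ends 13:30 at or before Castle Lunch starts 19:45 → clear.
Harbour Tour: ends 17:00 at or before Castle Lunch starts 19:45 → clear.
Gallery Lunch: ends 17:30 at or before Castle Lunch starts 19:45 → clear.
Bridge Walk: ends 19:45 at or before Castle Lunch starts 19:45 → clear.

Yes — the slot is free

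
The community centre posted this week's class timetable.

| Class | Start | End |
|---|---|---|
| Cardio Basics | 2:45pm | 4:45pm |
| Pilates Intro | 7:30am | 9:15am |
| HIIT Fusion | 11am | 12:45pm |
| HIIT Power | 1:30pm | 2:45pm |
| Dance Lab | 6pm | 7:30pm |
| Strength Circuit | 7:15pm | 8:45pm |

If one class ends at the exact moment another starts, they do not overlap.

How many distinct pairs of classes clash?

1

Two intervals overlap when each starts before the other ends.
Sorted by start: Pilates Intro, HIIT Fusion, HIIT Power, Cardio Basics, Dance Lab, Strength Circuit.
HIIT Fusion starts after Pilates Intro ends, so Pilates Intro has no further overlaps.
HIIT Power starts after HIIT Fusion ends, so HIIT Fusion has no further overlaps.
Cardio Basics starts exactly when HIIT Power ends (back-to-back, no overlap), so HIIT Power has no further overlaps.
Dance Lab starts after Cardio Basics ends, so Cardio Basics has no further overlaps.
Strength Circuit starts before Dance Lab ends → Dance Lab and Strength Circuit overlap.
Overlapping pairs: Dance Lab & Strength Circuit — 1 in total.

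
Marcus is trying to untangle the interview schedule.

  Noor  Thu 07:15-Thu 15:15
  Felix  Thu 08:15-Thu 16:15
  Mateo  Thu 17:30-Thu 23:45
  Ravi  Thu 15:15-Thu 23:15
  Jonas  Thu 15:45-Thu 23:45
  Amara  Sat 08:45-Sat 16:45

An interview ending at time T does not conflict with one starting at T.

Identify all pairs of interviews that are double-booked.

Sorted by start: Noor, Felix, Ravi, Jonas, Mateo, Amara.
Felix starts before Noor ends → Noor and Felix overlap.
Ravi starts exactly when Noor ends (back-to-back, no overlap), so nothing later overlaps Noor either.
Ravi starts before Felix ends → Felix and Ravi overlap.
Jonas starts before Felix ends → Felix and Jonas overlap.
Mateo starts after Felix ends, so nothing later overlaps Felix either.
Jonas starts before Ravi ends → Ravi and Jonas overlap.
Mateo starts before Ravi ends → Ravi and Mateo overlap.
Amara starts after Ravi ends.
Mateo starts before Jonas ends → Jonas and Mateo overlap.
Amara starts after Jonas ends.
Amara starts after Mateo ends.

Felix & Jonas, Felix & Noor, Felix & Ravi, Jonas & Mateo, Jonas & Ravi, Mateo & Ravi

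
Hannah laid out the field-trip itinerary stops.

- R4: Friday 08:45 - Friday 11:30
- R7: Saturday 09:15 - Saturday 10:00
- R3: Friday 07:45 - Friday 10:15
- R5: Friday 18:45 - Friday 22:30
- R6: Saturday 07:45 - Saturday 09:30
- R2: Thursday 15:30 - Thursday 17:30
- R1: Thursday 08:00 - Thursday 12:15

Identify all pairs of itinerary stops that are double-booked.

R3 & R4, R6 & R7

Sorted by start: R1, R2, R3, R4, R5, R6, R7.
R2 starts after R1 ends, so R1 has no further overlaps.
R3 starts after R2 ends, so R2 has no further overlaps.
R4 starts before R3 ends → R3 and R4 overlap.
R5 starts after R3 ends, so R3 has no further overlaps.
R5 starts after R4 ends, so R4 has no further overlaps.
R6 starts after R5 ends, so R5 has no further overlaps.
R7 starts before R6 ends → R6 and R7 overlap.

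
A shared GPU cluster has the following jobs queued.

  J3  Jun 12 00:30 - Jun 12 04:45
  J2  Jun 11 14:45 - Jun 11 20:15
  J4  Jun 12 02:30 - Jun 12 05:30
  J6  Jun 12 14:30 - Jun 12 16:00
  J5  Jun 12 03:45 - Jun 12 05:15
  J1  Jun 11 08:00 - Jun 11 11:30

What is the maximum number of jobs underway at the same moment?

3

Sort all start/end points and keep a running count:
Jun 11 08:00 start J1 → 1
Jun 11 11:30 end J1 → 0
Jun 11 14:45 start J2 → 1
Jun 11 20:15 end J2 → 0
Jun 12 00:30 start J3 → 1
Jun 12 02:30 start J4 → 2
Jun 12 03:45 start J5 → 3
Jun 12 04:45 end J3 → 2
Jun 12 05:15 end J5 → 1
Jun 12 05:30 end J4 → 0
Jun 12 14:30 start J6 → 1
Jun 12 16:00 end J6 → 0
Peak is 3, at Jun 12 03:45 (J3, J4, J5).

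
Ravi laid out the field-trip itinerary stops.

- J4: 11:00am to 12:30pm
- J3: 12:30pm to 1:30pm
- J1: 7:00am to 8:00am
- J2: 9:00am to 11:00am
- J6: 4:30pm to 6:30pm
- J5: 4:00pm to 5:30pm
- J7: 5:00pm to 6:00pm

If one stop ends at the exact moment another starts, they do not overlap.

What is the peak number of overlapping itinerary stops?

Sort all start/end points and keep a running count:
7:00am start J1 → 1
8:00am end J1 → 0
9:00am start J2 → 1
11:00am end J2 → 0
11:00am start J4 → 1
12:30pm end J4 → 0
12:30pm start J3 → 1
1:30pm end J3 → 0
4:00pm start J5 → 1
4:30pm start J6 → 2
5:00pm start J7 → 3
5:30pm end J5 → 2
6:00pm end J7 → 1
6:30pm end J6 → 0
Peak is 3, at 5:00pm (J5, J6, J7).

3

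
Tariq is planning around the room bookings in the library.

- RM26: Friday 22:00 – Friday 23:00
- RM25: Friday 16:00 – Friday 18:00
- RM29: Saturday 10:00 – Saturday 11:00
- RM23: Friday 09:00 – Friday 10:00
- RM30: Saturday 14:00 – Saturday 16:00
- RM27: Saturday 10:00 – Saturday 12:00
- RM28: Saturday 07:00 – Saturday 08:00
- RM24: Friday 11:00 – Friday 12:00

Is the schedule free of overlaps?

Sorted by start: RM23, RM24, RM25, RM26, RM28, RM27, RM29, RM30.
RM24 starts after RM23 ends, so RM23 has no further overlaps.
RM25 starts after RM24 ends, so RM24 has no further overlaps.
RM26 starts after RM25 ends, so RM25 has no further overlaps.
RM28 starts after RM26 ends, so RM26 has no further overlaps.
RM27 starts after RM28 ends, so RM28 has no further overlaps.
RM29 starts before RM27 ends → RM27 and RM29 overlap.
That's a conflict, so the schedule is not conflict-free.

No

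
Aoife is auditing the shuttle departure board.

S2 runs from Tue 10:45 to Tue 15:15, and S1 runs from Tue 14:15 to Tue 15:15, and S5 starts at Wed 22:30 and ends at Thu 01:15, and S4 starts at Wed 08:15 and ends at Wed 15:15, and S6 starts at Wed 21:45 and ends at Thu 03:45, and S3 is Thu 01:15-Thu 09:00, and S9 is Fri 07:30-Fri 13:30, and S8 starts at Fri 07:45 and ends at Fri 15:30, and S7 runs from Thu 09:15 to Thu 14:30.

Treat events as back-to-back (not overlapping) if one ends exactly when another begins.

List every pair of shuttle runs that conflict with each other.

Check each pair: they overlap iff neither finishes before the other starts.
Sorted by start: S2, S1, S4, S6, S5, S3, S7, S9, S8.
S1 starts before S2 ends → S2 and S1 overlap.
S4 starts after S2 ends; S2 is clear from here.
S4 starts after S1 ends; S1 is clear from here.
S6 starts after S4 ends; S4 is clear from here.
S5 starts before S6 ends → S6 and S5 overlap.
S3 starts before S6 ends → S6 and S3 overlap.
S7 starts after S6 ends; S6 is clear from here.
S3 starts exactly when S5 ends (back-to-back, no overlap); S5 is clear from here.
S7 starts after S3 ends; S3 is clear from here.
S9 starts after S7 ends; S7 is clear from here.
S8 starts before S9 ends → S9 and S8 overlap.

S1 & S2, S3 & S6, S5 & S6, S8 & S9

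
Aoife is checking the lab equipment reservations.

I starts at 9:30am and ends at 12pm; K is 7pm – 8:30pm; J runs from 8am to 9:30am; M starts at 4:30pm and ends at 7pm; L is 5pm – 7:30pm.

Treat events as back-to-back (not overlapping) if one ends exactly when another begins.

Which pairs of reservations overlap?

K & L, L & M

Two intervals overlap when each starts before the other ends.
Sorted by start: J, I, M, L, K.
I starts exactly when J ends (back-to-back, no overlap) — done with J.
M starts after I ends — done with I.
L starts before M ends → M and L overlap.
K starts exactly when M ends (back-to-back, no overlap).
K starts before L ends → L and K overlap.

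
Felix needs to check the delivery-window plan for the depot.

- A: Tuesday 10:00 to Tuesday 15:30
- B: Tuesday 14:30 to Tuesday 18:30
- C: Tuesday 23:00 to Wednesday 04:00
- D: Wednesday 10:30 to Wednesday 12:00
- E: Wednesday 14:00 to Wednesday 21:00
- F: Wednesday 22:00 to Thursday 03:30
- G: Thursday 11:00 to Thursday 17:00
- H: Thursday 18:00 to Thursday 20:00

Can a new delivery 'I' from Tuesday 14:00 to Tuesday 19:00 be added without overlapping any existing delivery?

A: starts Tuesday 10:00 before I ends Tuesday 19:00, and ends Tuesday 15:30 after I starts Tuesday 14:00 → overlap.
B: starts Tuesday 14:30 before I ends Tuesday 19:00, and ends Tuesday 18:30 after I starts Tuesday 14:00 → overlap.
C: starts Tuesday 23:00 at or after I ends Tuesday 19:00 → clear.
D: starts Wednesday 10:30 at or after I ends Tuesday 19:00 → clear.
E: starts Wednesday 14:00 at or after I ends Tuesday 19:00 → clear.
F: starts Wednesday 22:00 at or after I ends Tuesday 19:00 → clear.
G: starts Thursday 11:00 at or after I ends Tuesday 19:00 → clear.
H: starts Thursday 18:00 at or after I ends Tuesday 19:00 → clear.
I overlaps A, B.

No — it overlaps A, B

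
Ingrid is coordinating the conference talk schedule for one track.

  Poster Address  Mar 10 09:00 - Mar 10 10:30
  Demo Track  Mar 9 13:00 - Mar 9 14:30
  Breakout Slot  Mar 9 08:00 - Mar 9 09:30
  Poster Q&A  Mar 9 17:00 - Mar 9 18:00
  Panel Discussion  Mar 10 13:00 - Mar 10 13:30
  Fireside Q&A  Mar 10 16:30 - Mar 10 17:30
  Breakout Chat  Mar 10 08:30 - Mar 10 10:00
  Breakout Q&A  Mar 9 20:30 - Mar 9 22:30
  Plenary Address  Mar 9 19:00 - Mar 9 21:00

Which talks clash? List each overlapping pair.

Sorted by start: Breakout Slot, Demo Track, Poster Q&A, Plenary Address, Breakout Q&A, Breakout Chat, Poster Address, Panel Discussion, Fireside Q&A.
Demo Track starts after Breakout Slot ends, so Breakout Slot has no further overlaps.
Poster Q&A starts after Demo Track ends, so Demo Track has no further overlaps.
Plenary Address starts after Poster Q&A ends, so Poster Q&A has no further overlaps.
Breakout Q&A starts before Plenary Address ends → Plenary Address and Breakout Q&A overlap.
Breakout Chat starts after Plenary Address ends, so Plenary Address has no further overlaps.
Breakout Chat starts after Breakout Q&A ends, so Breakout Q&A has no further overlaps.
Poster Address starts before Breakout Chat ends → Breakout Chat and Poster Address overlap.
Panel Discussion starts after Breakout Chat ends, so Breakout Chat has no further overlaps.
Panel Discussion starts after Poster Address ends, so Poster Address has no further overlaps.
Fireside Q&A starts after Panel Discussion ends.

Breakout Chat & Poster Address, Breakout Q&A & Plenary Address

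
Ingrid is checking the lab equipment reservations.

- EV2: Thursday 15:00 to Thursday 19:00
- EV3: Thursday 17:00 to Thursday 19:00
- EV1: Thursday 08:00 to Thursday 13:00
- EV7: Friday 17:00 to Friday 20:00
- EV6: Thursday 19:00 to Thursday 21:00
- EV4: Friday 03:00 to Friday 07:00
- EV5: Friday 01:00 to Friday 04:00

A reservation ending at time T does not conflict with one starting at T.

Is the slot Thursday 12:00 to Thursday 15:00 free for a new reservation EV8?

EV1: starts Thursday 08:00 before EV8 ends Thursday 15:00, and ends Thursday 13:00 after EV8 starts Thursday 12:00 → overlap.
EV2: starts Thursday 15:00 at or after EV8 ends Thursday 15:00 → clear.
EV3: starts Thursday 17:00 at or after EV8 ends Thursday 15:00 → clear.
EV6: starts Thursday 19:00 at or after EV8 ends Thursday 15:00 → clear.
EV5: starts Friday 01:00 at or after EV8 ends Thursday 15:00 → clear.
EV4: starts Friday 03:00 at or after EV8 ends Thursday 15:00 → clear.
EV7: starts Friday 17:00 at or after EV8 ends Thursday 15:00 → clear.
EV8 overlaps EV1.

No — it overlaps EV1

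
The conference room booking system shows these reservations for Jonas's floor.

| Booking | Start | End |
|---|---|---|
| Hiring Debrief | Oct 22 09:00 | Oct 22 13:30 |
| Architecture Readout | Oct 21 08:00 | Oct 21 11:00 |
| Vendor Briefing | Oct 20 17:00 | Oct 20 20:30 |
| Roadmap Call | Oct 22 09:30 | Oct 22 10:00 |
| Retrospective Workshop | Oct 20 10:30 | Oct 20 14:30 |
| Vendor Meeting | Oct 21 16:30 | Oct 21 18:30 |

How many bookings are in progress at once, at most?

Sweep the timeline, counting +1 at each start and −1 at each end (ends before starts at a tie):
Oct 20 10:30 start Retrospective Workshop → 1
Oct 20 14:30 end Retrospective Workshop → 0
Oct 20 17:00 start Vendor Briefing → 1
Oct 20 20:30 end Vendor Briefing → 0
Oct 21 08:00 start Architecture Readout → 1
Oct 21 11:00 end Architecture Readout → 0
Oct 21 16:30 start Vendor Meeting → 1
Oct 21 18:30 end Vendor Meeting → 0
Oct 22 09:00 start Hiring Debrief → 1
Oct 22 09:30 start Roadmap Call → 2
Oct 22 10:00 end Roadmap Call → 1
Oct 22 13:30 end Hiring Debrief → 0
Peak is 2, at Oct 22 09:30 (Hiring Debrief, Roadmap Call).

2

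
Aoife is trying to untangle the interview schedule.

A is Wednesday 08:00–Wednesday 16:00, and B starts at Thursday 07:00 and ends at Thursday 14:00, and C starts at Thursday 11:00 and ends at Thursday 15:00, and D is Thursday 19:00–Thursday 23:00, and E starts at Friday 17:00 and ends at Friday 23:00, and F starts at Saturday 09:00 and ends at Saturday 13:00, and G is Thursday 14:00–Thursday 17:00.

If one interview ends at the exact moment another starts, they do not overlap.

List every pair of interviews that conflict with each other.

B & C, C & G

Sorted by start: A, B, C, G, D, E, F.
B starts after A ends, so A has no further overlaps.
C starts before B ends → B and C overlap.
G starts exactly when B ends (back-to-back, no overlap), so B has no further overlaps.
G starts before C ends → C and G overlap.
D starts after C ends, so C has no further overlaps.
D starts after G ends, so G has no further overlaps.
E starts after D ends, so D has no further overlaps.
F starts after E ends.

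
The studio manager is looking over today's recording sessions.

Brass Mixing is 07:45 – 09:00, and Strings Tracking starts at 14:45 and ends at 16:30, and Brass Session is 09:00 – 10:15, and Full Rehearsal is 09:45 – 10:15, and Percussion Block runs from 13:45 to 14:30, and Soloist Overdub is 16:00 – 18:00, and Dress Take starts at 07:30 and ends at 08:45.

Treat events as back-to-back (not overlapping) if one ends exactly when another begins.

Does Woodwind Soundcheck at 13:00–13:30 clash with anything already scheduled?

No — it doesn't clash with anything

Dress Take: ends 08:45 at or before Woodwind Soundcheck starts 13:00 → clear.
Brass Mixing: ends 09:00 at or before Woodwind Soundcheck starts 13:00 → clear.
Brass Session: ends 10:15 at or before Woodwind Soundcheck starts 13:00 → clear.
Full Rehearsal: ends 10:15 at or before Woodwind Soundcheck starts 13:00 → clear.
Percussion Block: starts 13:45 at or after Woodwind Soundcheck ends 13:30 → clear.
Strings Tracking: starts 14:45 at or after Woodwind Soundcheck ends 13:30 → clear.
Soloist Overdub: starts 16:00 at or after Woodwind Soundcheck ends 13:30 → clear.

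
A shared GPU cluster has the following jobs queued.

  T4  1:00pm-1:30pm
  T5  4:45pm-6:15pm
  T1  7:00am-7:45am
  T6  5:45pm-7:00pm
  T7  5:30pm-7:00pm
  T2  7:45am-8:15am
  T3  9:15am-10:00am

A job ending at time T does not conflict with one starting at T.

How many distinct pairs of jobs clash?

Sorted by start: T1, T2, T3, T4, T5, T7, T6.
T2 starts exactly when T1 ends (back-to-back, no overlap); T1 is clear from here.
T3 starts after T2 ends; T2 is clear from here.
T4 starts after T3 ends; T3 is clear from here.
T5 starts after T4 ends; T4 is clear from here.
T7 starts before T5 ends → T5 and T7 overlap.
T6 starts before T5 ends → T5 and T6 overlap.
T6 starts before T7 ends → T7 and T6 overlap.
Overlapping pairs: T5 & T6, T5 & T7, T6 & T7 — 3 in total.

3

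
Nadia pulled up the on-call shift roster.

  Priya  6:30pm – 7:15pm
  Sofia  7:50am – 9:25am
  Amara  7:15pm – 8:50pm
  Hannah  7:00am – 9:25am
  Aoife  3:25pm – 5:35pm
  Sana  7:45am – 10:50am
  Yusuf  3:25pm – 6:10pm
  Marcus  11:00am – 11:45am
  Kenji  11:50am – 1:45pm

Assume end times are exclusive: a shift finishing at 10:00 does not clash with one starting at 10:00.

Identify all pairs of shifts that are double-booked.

Aoife & Yusuf, Hannah & Sana, Hannah & Sofia, Sana & Sofia

Sorted by start: Hannah, Sana, Sofia, Marcus, Kenji, Aoife, Yusuf, Priya, Amara.
Sana starts before Hannah ends → Hannah and Sana overlap.
Sofia starts before Hannah ends → Hannah and Sofia overlap.
Marcus starts after Hannah ends — done with Hannah.
Sofia starts before Sana ends → Sana and Sofia overlap.
Marcus starts after Sana ends — done with Sana.
Marcus starts after Sofia ends — done with Sofia.
Kenji starts after Marcus ends — done with Marcus.
Aoife starts after Kenji ends — done with Kenji.
Yusuf starts before Aoife ends → Aoife and Yusuf overlap.
Priya starts after Aoife ends — done with Aoife.
Priya starts after Yusuf ends — done with Yusuf.
Amara starts exactly when Priya ends (back-to-back, no overlap).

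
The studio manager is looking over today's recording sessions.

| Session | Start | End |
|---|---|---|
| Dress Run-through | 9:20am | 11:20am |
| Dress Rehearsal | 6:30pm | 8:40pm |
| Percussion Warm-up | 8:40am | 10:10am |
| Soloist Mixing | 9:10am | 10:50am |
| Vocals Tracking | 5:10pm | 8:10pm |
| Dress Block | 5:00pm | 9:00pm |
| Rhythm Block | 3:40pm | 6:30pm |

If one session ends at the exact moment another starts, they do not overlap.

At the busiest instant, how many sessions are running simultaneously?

Sweep the timeline, counting +1 at each start and −1 at each end (ends before starts at a tie):
8:40am start Percussion Warm-up → 1
9:10am start Soloist Mixing → 2
9:20am start Dress Run-through → 3
10:10am end Percussion Warm-up → 2
10:50am end Soloist Mixing → 1
11:20am end Dress Run-through → 0
3:40pm start Rhythm Block → 1
5:00pm start Dress Block → 2
5:10pm start Vocals Tracking → 3
6:30pm end Rhythm Block → 2
6:30pm start Dress Rehearsal → 3
8:10pm end Vocals Tracking → 2
8:40pm end Dress Rehearsal → 1
9:00pm end Dress Block → 0
Peak is 3, at 9:20am (Dress Run-through, Percussion Warm-up, Soloist Mixing).

3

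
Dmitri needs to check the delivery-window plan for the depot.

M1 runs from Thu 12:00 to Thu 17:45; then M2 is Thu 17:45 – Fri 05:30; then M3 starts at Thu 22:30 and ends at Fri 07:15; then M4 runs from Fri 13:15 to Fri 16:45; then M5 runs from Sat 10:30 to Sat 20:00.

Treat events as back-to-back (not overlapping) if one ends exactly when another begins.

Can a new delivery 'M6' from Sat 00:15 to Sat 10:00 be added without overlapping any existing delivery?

M1: ends Thu 17:45 at or before M6 starts Sat 00:15 → clear.
M2: ends Fri 05:30 at or before M6 starts Sat 00:15 → clear.
M3: ends Fri 07:15 at or before M6 starts Sat 00:15 → clear.
M4: ends Fri 16:45 at or before M6 starts Sat 00:15 → clear.
M5: starts Sat 10:30 at or after M6 ends Sat 10:00 → clear.

Yes — the slot is free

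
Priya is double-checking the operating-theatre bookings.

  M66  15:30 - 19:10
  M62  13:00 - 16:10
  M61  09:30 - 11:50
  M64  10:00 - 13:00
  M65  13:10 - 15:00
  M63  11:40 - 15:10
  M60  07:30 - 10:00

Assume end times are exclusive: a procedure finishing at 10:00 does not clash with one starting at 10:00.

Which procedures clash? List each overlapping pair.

M60 & M61, M61 & M63, M61 & M64, M62 & M63, M62 & M65, M62 & M66, M63 & M64, M63 & M65

Sorted by start: M60, M61, M64, M63, M62, M65, M66.
M61 starts before M60 ends → M60 and M61 overlap.
M64 starts exactly when M60 ends (back-to-back, no overlap), so M60 has no further overlaps.
M64 starts before M61 ends → M61 and M64 overlap.
M63 starts before M61 ends → M61 and M63 overlap.
M62 starts after M61 ends, so M61 has no further overlaps.
M63 starts before M64 ends → M64 and M63 overlap.
M62 starts exactly when M64 ends (back-to-back, no overlap), so M64 has no further overlaps.
M62 starts before M63 ends → M63 and M62 overlap.
M65 starts before M63 ends → M63 and M65 overlap.
M66 starts after M63 ends.
M65 starts before M62 ends → M62 and M65 overlap.
M66 starts before M62 ends → M62 and M66 overlap.
M66 starts after M65 ends.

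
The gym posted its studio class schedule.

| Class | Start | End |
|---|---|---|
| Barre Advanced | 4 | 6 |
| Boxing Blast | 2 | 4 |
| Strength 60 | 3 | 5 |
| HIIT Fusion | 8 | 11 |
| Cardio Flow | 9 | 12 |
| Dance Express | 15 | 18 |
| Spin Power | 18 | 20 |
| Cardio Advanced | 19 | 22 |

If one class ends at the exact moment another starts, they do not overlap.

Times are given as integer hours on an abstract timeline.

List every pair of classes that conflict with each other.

Barre Advanced & Strength 60, Boxing Blast & Strength 60, Cardio Advanced & Spin Power, Cardio Flow & HIIT Fusion

Sorted by start: Boxing Blast, Strength 60, Barre Advanced, HIIT Fusion, Cardio Flow, Dance Express, Spin Power, Cardio Advanced.
Strength 60 starts before Boxing Blast ends → Boxing Blast and Strength 60 overlap.
Barre Advanced starts exactly when Boxing Blast ends (back-to-back, no overlap) — done with Boxing Blast.
Barre Advanced starts before Strength 60 ends → Strength 60 and Barre Advanced overlap.
HIIT Fusion starts after Strength 60 ends — done with Strength 60.
HIIT Fusion starts after Barre Advanced ends — done with Barre Advanced.
Cardio Flow starts before HIIT Fusion ends → HIIT Fusion and Cardio Flow overlap.
Dance Express starts after HIIT Fusion ends — done with HIIT Fusion.
Dance Express starts after Cardio Flow ends — done with Cardio Flow.
Spin Power starts exactly when Dance Express ends (back-to-back, no overlap) — done with Dance Express.
Cardio Advanced starts before Spin Power ends → Spin Power and Cardio Advanced overlap.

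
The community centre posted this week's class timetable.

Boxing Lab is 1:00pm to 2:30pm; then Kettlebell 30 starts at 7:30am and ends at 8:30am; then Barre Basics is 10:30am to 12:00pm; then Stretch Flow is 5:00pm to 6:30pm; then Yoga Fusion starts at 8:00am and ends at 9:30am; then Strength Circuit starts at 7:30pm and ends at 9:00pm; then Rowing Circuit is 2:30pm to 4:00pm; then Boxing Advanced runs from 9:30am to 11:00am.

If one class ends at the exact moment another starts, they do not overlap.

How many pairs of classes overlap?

2

Two intervals overlap when each starts before the other ends.
Sorted by start: Kettlebell 30, Yoga Fusion, Boxing Advanced, Barre Basics, Boxing Lab, Rowing Circuit, Stretch Flow, Strength Circuit.
Yoga Fusion starts before Kettlebell 30 ends → Kettlebell 30 and Yoga Fusion overlap.
Boxing Advanced starts after Kettlebell 30 ends — done with Kettlebell 30.
Boxing Advanced starts exactly when Yoga Fusion ends (back-to-back, no overlap) — done with Yoga Fusion.
Barre Basics starts before Boxing Advanced ends → Boxing Advanced and Barre Basics overlap.
Boxing Lab starts after Boxing Advanced ends — done with Boxing Advanced.
Boxing Lab starts after Barre Basics ends — done with Barre Basics.
Rowing Circuit starts exactly when Boxing Lab ends (back-to-back, no overlap) — done with Boxing Lab.
Stretch Flow starts after Rowing Circuit ends — done with Rowing Circuit.
Strength Circuit starts after Stretch Flow ends.
Overlapping pairs: Barre Basics & Boxing Advanced, Kettlebell 30 & Yoga Fusion — 2 in total.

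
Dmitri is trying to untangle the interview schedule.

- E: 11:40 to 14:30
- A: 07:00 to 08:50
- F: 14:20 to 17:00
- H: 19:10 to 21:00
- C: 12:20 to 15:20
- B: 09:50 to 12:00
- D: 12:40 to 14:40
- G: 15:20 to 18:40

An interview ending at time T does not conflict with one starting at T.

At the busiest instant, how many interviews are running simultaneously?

4

Sort all start/end points and keep a running count:
07:00 start A → 1
08:50 end A → 0
09:50 start B → 1
11:40 start E → 2
12:00 end B → 1
12:20 start C → 2
12:40 start D → 3
14:20 start F → 4
14:30 end E → 3
14:40 end D → 2
15:20 end C → 1
15:20 start G → 2
17:00 end F → 1
18:40 end G → 0
19:10 start H → 1
21:00 end H → 0
Peak is 4, at 14:20 (C, D, E, F).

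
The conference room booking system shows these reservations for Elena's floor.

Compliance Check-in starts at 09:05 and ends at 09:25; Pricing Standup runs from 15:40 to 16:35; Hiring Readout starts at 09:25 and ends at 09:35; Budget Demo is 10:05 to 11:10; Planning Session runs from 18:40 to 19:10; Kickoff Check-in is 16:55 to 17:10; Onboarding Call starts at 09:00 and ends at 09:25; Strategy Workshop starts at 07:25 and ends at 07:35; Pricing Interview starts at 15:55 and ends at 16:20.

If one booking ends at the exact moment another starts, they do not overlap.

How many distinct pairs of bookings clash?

2

Check each pair: they overlap iff neither finishes before the other starts.
Sorted by start: Strategy Workshop, Onboarding Call, Compliance Check-in, Hiring Readout, Budget Demo, Pricing Standup, Pricing Interview, Kickoff Check-in, Planning Session.
Onboarding Call starts after Strategy Workshop ends — done with Strategy Workshop.
Compliance Check-in starts before Onboarding Call ends → Onboarding Call and Compliance Check-in overlap.
Hiring Readout starts exactly when Onboarding Call ends (back-to-back, no overlap) — done with Onboarding Call.
Hiring Readout starts exactly when Compliance Check-in ends (back-to-back, no overlap) — done with Compliance Check-in.
Budget Demo starts after Hiring Readout ends — done with Hiring Readout.
Pricing Standup starts after Budget Demo ends — done with Budget Demo.
Pricing Interview starts before Pricing Standup ends → Pricing Standup and Pricing Interview overlap.
Kickoff Check-in starts after Pricing Standup ends — done with Pricing Standup.
Kickoff Check-in starts after Pricing Interview ends — done with Pricing Interview.
Planning Session starts after Kickoff Check-in ends.
Overlapping pairs: Compliance Check-in & Onboarding Call, Pricing Interview & Pricing Standup — 2 in total.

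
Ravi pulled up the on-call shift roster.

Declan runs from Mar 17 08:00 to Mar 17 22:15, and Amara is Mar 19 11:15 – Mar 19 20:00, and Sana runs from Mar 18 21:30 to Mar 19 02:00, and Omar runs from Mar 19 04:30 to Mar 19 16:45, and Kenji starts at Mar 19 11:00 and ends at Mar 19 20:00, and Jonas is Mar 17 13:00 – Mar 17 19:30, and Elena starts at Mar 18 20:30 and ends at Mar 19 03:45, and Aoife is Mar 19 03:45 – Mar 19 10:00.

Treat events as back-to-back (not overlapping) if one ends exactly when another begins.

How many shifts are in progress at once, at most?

3

Sort all start/end points and keep a running count:
Mar 17 08:00 start Declan → 1
Mar 17 13:00 start Jonas → 2
Mar 17 19:30 end Jonas → 1
Mar 17 22:15 end Declan → 0
Mar 18 20:30 start Elena → 1
Mar 18 21:30 start Sana → 2
Mar 19 02:00 end Sana → 1
Mar 19 03:45 end Elena → 0
Mar 19 03:45 start Aoife → 1
Mar 19 04:30 start Omar → 2
Mar 19 10:00 end Aoife → 1
Mar 19 11:00 start Kenji → 2
Mar 19 11:15 start Amara → 3
Mar 19 16:45 end Omar → 2
Mar 19 20:00 end Amara → 1
Mar 19 20:00 end Kenji → 0
Peak is 3, at Mar 19 11:15 (Amara, Kenji, Omar).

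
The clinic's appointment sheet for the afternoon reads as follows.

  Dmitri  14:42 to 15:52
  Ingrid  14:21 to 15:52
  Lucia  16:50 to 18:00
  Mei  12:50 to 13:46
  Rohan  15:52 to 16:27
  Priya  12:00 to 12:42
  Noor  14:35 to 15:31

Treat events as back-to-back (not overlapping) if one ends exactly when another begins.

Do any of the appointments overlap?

Yes

Sorted by start: Priya, Mei, Ingrid, Noor, Dmitri, Rohan, Lucia.
Mei starts after Priya ends; Priya is clear from here.
Ingrid starts after Mei ends; Mei is clear from here.
Noor starts before Ingrid ends → Ingrid and Noor overlap.
That's a conflict, so the schedule is not conflict-free.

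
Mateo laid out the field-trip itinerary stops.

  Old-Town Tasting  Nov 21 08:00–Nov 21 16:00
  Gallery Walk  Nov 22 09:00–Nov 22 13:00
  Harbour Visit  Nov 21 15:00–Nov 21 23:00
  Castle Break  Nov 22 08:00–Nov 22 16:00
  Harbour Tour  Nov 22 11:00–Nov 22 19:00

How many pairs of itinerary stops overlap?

4

Sorted by start: Old-Town Tasting, Harbour Visit, Castle Break, Gallery Walk, Harbour Tour.
Harbour Visit starts before Old-Town Tasting ends → Old-Town Tasting and Harbour Visit overlap.
Castle Break starts after Old-Town Tasting ends; Old-Town Tasting is clear from here.
Castle Break starts after Harbour Visit ends; Harbour Visit is clear from here.
Gallery Walk starts before Castle Break ends → Castle Break and Gallery Walk overlap.
Harbour Tour starts before Castle Break ends → Castle Break and Harbour Tour overlap.
Harbour Tour starts before Gallery Walk ends → Gallery Walk and Harbour Tour overlap.
Overlapping pairs: Castle Break & Gallery Walk, Castle Break & Harbour Tour, Gallery Walk & Harbour Tour, Harbour Visit & Old-Town Tasting — 4 in total.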